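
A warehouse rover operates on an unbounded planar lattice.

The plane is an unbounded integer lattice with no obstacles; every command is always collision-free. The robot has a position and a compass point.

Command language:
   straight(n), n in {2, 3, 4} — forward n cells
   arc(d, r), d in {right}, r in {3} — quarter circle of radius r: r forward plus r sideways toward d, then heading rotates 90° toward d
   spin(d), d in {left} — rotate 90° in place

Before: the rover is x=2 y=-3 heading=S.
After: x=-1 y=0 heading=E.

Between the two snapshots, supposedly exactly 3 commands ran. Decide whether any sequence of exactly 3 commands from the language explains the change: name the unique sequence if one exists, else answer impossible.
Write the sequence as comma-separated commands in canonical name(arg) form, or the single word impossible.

arc(right, 3), arc(right, 3), arc(right, 3)

key: position moved to (-1,0) AND the heading swung to E — translation plus rotation needed
from: x=2 y=-3 heading=S
1. arc(right, 3) → x=-1 y=-6 heading=W
2. arc(right, 3) → x=-4 y=-3 heading=N
3. arc(right, 3) → x=-1 y=0 heading=E
no other 3-command option fits: unique.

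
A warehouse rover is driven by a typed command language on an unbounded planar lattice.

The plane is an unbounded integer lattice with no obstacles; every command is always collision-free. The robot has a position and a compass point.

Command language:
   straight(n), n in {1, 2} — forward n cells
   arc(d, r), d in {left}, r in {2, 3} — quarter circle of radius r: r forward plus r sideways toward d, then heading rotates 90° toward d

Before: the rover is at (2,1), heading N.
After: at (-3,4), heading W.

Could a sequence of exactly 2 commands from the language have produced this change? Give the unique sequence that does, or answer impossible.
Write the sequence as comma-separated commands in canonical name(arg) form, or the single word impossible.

arc(left, 3), straight(2)

key: running straight(2) before arc(left, 3) would end elsewhere — order is forced
t0: at (2,1), heading N
step 1 (arc(left, 3)): at (-1,4), heading W
step 2 (straight(2)): at (-3,4), heading W
all 16 alternatives checked — unique.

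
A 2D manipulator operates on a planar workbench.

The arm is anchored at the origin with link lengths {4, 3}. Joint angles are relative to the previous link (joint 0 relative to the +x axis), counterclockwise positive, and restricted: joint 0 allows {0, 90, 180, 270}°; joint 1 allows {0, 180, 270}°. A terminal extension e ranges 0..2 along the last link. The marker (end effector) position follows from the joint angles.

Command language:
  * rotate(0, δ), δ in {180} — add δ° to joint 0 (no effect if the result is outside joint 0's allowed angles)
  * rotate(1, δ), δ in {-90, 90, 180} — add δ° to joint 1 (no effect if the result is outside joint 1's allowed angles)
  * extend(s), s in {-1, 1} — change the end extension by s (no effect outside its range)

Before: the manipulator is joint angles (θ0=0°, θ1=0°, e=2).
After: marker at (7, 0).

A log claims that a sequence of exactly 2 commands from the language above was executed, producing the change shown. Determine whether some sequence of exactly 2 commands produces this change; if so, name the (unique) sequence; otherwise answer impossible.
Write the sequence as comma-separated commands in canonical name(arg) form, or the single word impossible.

t0: joint angles (θ0=0°, θ1=0°, e=2)
t=1 extend(-1) ⇒ joint angles (θ0=0°, θ1=0°, e=1)
t=2 extend(-1) ⇒ joint angles (θ0=0°, θ1=0°, e=0)
no rival 2-sequence matches.

extend(-1), extend(-1)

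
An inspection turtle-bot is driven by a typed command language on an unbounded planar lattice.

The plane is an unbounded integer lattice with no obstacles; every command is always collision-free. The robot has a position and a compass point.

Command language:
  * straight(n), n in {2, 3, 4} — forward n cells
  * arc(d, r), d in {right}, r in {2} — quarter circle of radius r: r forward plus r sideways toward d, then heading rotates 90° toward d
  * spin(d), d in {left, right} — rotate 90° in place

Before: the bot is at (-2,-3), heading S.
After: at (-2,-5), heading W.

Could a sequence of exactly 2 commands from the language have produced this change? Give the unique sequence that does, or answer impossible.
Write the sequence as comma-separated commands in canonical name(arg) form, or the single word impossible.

straight(2), spin(right)

key: order matters: swapping straight(2) and spin(right) lands elsewhere
t0: at (-2,-3), heading S
[1] after straight(2): at (-2,-5), heading S
[2] after spin(right): at (-2,-5), heading W
all 36 alternatives checked — unique.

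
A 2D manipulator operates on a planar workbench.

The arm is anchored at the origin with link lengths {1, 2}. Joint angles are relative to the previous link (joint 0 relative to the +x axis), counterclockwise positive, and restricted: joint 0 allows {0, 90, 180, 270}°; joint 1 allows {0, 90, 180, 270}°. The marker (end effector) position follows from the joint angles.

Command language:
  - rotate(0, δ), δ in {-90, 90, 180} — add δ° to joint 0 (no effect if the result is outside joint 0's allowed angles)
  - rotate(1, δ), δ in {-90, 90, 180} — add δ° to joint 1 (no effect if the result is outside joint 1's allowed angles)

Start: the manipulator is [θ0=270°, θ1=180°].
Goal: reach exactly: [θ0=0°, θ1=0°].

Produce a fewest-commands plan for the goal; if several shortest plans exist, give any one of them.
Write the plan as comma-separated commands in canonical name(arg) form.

initial: [θ0=270°, θ1=180°]
t=1 rotate(1, 180) ⇒ [θ0=270°, θ1=0°]
t=2 rotate(0, 90) ⇒ [θ0=0°, θ1=0°]
shorter routes all fall short; 2 is best.

rotate(1, 180), rotate(0, 90)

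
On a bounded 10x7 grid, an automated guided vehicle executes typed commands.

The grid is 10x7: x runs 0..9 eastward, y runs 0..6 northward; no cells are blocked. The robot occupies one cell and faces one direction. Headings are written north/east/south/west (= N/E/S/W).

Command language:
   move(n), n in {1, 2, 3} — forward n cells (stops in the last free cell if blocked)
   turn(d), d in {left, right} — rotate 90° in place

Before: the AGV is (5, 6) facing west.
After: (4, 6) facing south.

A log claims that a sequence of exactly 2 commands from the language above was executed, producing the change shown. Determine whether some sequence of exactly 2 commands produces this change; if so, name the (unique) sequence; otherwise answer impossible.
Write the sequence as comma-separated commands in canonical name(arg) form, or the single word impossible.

key: order matters: swapping move(1) and turn(left) lands elsewhere
initial: (5, 6) facing west
t=1 move(1) ⇒ (4, 6) facing west
t=2 turn(left) ⇒ (4, 6) facing south
all 25 alternatives checked — unique.

move(1), turn(left)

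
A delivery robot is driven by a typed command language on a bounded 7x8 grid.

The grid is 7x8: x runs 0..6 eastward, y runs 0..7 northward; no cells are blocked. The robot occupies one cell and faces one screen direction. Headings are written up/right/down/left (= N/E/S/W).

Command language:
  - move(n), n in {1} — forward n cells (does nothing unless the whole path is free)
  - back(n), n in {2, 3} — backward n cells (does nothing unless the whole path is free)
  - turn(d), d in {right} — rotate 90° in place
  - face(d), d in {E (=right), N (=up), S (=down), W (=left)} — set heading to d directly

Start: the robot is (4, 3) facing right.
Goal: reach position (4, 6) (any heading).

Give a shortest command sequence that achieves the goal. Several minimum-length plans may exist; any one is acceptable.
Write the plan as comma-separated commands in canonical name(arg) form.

from: (4, 3) facing right
[1] after turn(right): (4, 3) facing down
[2] after back(3): (4, 6) facing down
no 1-step plan works, so 2 is optimal.

turn(right), back(3)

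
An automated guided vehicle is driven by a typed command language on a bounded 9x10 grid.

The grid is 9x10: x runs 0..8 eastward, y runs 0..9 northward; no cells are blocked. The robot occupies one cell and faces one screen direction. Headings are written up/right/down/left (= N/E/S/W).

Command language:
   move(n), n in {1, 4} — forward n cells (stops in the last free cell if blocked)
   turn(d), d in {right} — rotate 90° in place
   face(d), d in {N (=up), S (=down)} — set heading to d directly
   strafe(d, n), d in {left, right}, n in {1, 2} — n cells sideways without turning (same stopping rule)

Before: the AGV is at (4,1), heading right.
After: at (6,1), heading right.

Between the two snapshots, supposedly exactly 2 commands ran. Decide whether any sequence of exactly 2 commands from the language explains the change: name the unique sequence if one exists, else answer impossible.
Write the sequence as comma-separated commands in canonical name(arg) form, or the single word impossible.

move(1), move(1)

key: still facing E at the end — nothing in the sequence rotates
t0: at (4,1), heading right
t=1 move(1) ⇒ at (5,1), heading right
t=2 move(1) ⇒ at (6,1), heading right
uniquely the one of 81 2-step routes that fits.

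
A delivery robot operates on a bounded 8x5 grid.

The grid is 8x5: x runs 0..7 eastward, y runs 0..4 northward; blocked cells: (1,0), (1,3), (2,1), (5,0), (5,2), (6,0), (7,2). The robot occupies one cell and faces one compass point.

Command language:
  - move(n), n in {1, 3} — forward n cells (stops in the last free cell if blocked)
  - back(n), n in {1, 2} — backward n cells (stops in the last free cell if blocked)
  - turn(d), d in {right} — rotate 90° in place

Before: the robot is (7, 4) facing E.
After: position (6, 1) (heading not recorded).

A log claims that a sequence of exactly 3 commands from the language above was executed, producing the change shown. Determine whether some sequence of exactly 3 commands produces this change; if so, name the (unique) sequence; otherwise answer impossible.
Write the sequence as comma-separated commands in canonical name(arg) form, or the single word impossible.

back(1), turn(right), move(3)

key: running move(3) before back(1) would end elsewhere — order is forced
initial: (7, 4) facing E
step 1 (back(1)): (6, 4) facing E
step 2 (turn(right)): (6, 4) facing S
step 3 (move(3)): (6, 1) facing S
no other 3-command option fits: unique.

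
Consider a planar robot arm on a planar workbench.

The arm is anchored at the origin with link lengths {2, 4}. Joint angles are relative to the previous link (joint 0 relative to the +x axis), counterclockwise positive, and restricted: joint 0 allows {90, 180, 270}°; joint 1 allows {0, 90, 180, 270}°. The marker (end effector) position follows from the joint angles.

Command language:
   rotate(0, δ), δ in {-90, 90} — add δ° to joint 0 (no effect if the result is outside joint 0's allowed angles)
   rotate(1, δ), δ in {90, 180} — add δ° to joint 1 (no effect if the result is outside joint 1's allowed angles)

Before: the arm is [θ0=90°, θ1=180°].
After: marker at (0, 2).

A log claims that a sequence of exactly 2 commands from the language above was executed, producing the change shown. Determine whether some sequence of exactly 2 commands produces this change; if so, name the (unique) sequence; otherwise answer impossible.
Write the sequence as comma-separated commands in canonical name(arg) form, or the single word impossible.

start: [θ0=90°, θ1=180°]
t=1 rotate(0, 90) ⇒ [θ0=180°, θ1=180°]
t=2 rotate(0, 90) ⇒ [θ0=270°, θ1=180°]
no rival 2-sequence matches.

rotate(0, 90), rotate(0, 90)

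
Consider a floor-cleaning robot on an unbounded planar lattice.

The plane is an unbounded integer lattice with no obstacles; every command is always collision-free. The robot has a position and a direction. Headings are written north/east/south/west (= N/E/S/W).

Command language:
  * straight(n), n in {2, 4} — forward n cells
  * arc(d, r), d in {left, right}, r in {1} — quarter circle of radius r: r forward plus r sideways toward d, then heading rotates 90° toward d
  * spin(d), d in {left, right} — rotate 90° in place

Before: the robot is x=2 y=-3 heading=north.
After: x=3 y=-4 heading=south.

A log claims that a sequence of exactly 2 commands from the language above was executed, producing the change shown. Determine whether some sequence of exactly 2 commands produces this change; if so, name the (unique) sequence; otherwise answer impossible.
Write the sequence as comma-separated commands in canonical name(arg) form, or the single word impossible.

key: cell and facing (now S) both changed — the 2 commands mix motion and turning
initial: x=2 y=-3 heading=north
t=1 spin(right) ⇒ x=2 y=-3 heading=east
t=2 arc(right, 1) ⇒ x=3 y=-4 heading=south
uniquely the one of 36 2-step routes that fits.

spin(right), arc(right, 1)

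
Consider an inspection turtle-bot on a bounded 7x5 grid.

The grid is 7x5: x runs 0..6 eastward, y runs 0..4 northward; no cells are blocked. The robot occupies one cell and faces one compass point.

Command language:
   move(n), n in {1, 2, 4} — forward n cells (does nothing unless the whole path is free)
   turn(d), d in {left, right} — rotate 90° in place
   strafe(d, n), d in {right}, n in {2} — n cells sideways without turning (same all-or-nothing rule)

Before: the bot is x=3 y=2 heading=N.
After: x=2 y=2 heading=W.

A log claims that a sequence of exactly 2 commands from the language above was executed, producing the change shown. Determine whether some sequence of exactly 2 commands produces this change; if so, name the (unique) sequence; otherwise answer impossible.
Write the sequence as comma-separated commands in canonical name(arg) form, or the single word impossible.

key: order matters: swapping turn(left) and move(1) lands elsewhere
start: x=3 y=2 heading=N
step 1 (turn(left)): x=3 y=2 heading=W
step 2 (move(1)): x=2 y=2 heading=W
no rival 2-sequence matches.

turn(left), move(1)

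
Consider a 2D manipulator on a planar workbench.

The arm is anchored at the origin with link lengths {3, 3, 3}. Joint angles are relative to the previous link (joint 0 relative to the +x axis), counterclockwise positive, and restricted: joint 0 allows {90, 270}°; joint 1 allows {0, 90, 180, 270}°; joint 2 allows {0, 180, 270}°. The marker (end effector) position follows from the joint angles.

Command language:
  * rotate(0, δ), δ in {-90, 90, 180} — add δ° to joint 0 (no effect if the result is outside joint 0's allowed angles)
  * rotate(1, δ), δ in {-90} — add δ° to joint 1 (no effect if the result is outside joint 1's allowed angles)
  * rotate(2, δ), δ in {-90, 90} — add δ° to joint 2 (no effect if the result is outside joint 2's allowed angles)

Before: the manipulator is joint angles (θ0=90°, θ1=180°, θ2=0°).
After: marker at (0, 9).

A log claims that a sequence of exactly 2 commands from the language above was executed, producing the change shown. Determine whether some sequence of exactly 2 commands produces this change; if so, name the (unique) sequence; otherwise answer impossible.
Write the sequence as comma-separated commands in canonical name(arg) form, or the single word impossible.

rotate(1, -90), rotate(1, -90)

initial: joint angles (θ0=90°, θ1=180°, θ2=0°)
step 1 (rotate(1, -90)): joint angles (θ0=90°, θ1=90°, θ2=0°)
step 2 (rotate(1, -90)): joint angles (θ0=90°, θ1=0°, θ2=0°)
all 36 alternatives checked — unique.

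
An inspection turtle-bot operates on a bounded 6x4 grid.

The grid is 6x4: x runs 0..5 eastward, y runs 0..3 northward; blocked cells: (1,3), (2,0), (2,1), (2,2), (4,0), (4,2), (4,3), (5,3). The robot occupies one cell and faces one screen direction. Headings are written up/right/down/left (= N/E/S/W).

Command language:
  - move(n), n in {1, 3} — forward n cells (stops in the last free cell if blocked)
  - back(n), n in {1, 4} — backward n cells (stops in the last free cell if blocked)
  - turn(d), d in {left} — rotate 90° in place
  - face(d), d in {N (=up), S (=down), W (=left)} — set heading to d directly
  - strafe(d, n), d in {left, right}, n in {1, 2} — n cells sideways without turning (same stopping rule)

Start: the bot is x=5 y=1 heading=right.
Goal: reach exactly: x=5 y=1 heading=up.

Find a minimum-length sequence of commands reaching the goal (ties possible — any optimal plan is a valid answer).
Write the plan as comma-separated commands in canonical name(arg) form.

turn(left)

begin: x=5 y=1 heading=right
step 1 (turn(left)): x=5 y=1 heading=up
minimal: 1 command(s), checked below 1.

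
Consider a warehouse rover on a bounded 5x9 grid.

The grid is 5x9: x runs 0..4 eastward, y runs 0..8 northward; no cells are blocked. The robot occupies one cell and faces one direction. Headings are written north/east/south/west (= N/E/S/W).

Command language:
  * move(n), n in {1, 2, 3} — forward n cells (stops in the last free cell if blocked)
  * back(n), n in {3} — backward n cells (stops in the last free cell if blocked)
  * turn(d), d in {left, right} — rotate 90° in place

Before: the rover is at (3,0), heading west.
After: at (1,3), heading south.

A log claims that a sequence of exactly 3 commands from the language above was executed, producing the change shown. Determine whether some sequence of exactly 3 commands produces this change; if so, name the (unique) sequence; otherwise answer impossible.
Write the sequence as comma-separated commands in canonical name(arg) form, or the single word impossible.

move(2), turn(left), back(3)

key: cell and facing (now S) both changed — the 3 commands mix motion and turning
initial: at (3,0), heading west
1. move(2) → at (1,0), heading west
2. turn(left) → at (1,0), heading south
3. back(3) → at (1,3), heading south
all 216 alternatives checked — unique.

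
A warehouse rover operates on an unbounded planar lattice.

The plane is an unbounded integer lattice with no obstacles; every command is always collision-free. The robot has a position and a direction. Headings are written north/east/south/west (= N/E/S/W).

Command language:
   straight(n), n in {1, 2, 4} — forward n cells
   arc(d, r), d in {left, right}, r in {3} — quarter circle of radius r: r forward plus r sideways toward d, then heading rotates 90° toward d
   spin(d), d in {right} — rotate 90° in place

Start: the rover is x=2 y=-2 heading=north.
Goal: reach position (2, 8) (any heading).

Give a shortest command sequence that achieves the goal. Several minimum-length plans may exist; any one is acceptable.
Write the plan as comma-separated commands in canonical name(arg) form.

t0: x=2 y=-2 heading=north
t=1 straight(2) ⇒ x=2 y=0 heading=north
t=2 straight(4) ⇒ x=2 y=4 heading=north
t=3 straight(4) ⇒ x=2 y=8 heading=north
nothing shorter than 3 reaches the goal.

straight(2), straight(4), straight(4)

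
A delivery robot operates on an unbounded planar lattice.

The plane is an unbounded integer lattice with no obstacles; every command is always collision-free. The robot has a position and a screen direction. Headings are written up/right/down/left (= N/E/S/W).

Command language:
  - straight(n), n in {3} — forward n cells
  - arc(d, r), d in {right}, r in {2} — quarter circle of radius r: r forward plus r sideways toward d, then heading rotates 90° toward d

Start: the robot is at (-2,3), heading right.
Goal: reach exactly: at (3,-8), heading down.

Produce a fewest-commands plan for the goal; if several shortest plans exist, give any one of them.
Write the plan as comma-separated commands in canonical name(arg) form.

straight(3), arc(right, 2), straight(3), straight(3), straight(3)

initial: at (-2,3), heading right
[1] after straight(3): at (1,3), heading right
[2] after arc(right, 2): at (3,1), heading down
[3] after straight(3): at (3,-2), heading down
[4] after straight(3): at (3,-5), heading down
[5] after straight(3): at (3,-8), heading down
no 4-step plan works, so 5 is optimal.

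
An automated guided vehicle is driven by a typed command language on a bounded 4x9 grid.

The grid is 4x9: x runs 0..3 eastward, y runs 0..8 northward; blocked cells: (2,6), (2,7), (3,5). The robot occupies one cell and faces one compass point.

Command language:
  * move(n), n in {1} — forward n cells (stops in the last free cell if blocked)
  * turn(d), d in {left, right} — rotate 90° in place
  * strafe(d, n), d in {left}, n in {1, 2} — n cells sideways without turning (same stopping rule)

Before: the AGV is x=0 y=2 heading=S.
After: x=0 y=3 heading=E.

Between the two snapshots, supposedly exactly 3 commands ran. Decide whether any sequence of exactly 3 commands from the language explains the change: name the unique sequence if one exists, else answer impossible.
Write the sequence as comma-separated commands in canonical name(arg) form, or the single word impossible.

move(1), turn(left), strafe(left, 2)

key: order matters: swapping move(1) and strafe(left, 2) lands elsewhere
initial: x=0 y=2 heading=S
step 1 (move(1)): x=0 y=1 heading=S
step 2 (turn(left)): x=0 y=1 heading=E
step 3 (strafe(left, 2)): x=0 y=3 heading=E
uniquely the one of 125 3-step routes that fits.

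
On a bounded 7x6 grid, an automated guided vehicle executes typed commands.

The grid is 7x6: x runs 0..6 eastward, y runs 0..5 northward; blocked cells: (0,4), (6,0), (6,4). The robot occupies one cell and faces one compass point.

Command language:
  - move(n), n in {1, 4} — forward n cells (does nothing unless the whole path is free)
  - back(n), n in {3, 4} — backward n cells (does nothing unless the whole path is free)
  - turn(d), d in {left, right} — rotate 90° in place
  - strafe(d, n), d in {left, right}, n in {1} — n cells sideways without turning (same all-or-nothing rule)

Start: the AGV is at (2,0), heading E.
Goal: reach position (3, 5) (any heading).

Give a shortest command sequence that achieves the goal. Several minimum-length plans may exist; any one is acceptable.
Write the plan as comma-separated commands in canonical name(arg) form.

turn(left), move(4), move(1), strafe(right, 1)

begin: at (2,0), heading E
1. turn(left) → at (2,0), heading N
2. move(4) → at (2,4), heading N
3. move(1) → at (2,5), heading N
4. strafe(right, 1) → at (3,5), heading N
no 3-step plan works, so 4 is optimal.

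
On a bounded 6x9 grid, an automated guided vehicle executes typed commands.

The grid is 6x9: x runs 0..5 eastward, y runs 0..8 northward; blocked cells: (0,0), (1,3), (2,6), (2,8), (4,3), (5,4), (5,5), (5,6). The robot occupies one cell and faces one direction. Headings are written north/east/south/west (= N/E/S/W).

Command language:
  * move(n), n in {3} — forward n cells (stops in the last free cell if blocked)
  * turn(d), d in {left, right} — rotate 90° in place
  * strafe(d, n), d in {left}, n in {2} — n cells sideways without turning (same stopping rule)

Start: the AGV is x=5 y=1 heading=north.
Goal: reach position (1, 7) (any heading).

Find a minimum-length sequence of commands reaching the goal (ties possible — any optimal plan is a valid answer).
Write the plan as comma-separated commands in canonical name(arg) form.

strafe(left, 2), move(3), strafe(left, 2), move(3)

t0: x=5 y=1 heading=north
1. strafe(left, 2) → x=3 y=1 heading=north
2. move(3) → x=3 y=4 heading=north
3. strafe(left, 2) → x=1 y=4 heading=north
4. move(3) → x=1 y=7 heading=north
minimal: 4 command(s), checked below 4.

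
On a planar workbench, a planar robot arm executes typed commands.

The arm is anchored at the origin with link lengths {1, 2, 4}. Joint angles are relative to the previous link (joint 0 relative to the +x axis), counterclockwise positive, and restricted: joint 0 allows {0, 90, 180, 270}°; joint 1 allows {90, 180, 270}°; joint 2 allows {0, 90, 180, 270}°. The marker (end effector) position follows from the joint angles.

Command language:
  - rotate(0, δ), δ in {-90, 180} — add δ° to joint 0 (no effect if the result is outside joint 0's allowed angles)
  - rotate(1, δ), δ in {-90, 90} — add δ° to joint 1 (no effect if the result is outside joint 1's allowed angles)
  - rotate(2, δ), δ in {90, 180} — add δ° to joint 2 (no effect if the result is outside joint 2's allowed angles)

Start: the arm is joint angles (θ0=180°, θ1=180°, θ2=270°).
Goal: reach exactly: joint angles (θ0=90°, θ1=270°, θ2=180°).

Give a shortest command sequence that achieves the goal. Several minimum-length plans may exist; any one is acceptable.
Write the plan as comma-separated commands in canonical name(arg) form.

rotate(2, 180), rotate(0, -90), rotate(1, 90), rotate(2, 90)

t0: joint angles (θ0=180°, θ1=180°, θ2=270°)
[1] after rotate(2, 180): joint angles (θ0=180°, θ1=180°, θ2=90°)
[2] after rotate(0, -90): joint angles (θ0=90°, θ1=180°, θ2=90°)
[3] after rotate(1, 90): joint angles (θ0=90°, θ1=270°, θ2=90°)
[4] after rotate(2, 90): joint angles (θ0=90°, θ1=270°, θ2=180°)
shorter routes all fall short; 4 is best.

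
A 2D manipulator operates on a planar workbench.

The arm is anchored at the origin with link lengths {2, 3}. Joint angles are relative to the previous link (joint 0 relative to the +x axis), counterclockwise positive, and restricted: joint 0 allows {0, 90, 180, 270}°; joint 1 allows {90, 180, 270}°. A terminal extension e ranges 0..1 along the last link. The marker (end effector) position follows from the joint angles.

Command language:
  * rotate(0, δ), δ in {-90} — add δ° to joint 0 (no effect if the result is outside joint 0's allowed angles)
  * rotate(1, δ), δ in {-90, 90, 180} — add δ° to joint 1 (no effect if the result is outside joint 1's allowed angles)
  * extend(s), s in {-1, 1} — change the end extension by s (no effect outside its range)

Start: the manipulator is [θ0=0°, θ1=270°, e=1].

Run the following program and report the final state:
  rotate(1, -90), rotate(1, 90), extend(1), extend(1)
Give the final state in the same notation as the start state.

[θ0=0°, θ1=270°, e=1]

from: [θ0=0°, θ1=270°, e=1]
step 1 (rotate(1, -90)): [θ0=0°, θ1=180°, e=1]
step 2 (rotate(1, 90)): [θ0=0°, θ1=270°, e=1]
step 3 (extend(1)): [θ0=0°, θ1=270°, e=1]
step 4 (extend(1)): [θ0=0°, θ1=270°, e=1]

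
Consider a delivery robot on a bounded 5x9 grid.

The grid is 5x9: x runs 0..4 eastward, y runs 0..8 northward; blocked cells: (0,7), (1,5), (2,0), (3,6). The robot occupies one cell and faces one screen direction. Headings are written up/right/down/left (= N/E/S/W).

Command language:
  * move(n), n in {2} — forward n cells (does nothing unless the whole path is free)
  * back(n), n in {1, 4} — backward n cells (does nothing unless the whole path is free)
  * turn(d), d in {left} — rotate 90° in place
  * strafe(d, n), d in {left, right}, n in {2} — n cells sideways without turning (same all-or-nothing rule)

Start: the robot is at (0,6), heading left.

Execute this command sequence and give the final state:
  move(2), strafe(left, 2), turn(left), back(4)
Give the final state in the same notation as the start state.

begin: at (0,6), heading left
1. move(2) → at (0,6), heading left
2. strafe(left, 2) → at (0,4), heading left
3. turn(left) → at (0,4), heading down
4. back(4) → at (0,4), heading down

at (0,4), heading down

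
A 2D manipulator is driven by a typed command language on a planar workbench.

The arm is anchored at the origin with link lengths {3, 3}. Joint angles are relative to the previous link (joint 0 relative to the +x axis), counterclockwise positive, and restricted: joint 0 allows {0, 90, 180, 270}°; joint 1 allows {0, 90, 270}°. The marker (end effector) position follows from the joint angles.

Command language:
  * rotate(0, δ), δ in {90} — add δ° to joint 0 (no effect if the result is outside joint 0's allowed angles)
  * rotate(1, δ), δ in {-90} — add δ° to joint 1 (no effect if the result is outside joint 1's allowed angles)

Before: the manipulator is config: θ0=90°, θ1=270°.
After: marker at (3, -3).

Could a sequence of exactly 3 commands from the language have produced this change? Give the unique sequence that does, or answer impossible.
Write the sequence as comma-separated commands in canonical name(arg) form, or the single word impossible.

rotate(0, 90), rotate(0, 90), rotate(0, 90)

t0: config: θ0=90°, θ1=270°
t=1 rotate(0, 90) ⇒ config: θ0=180°, θ1=270°
t=2 rotate(0, 90) ⇒ config: θ0=270°, θ1=270°
t=3 rotate(0, 90) ⇒ config: θ0=0°, θ1=270°
no other 3-command option fits: unique.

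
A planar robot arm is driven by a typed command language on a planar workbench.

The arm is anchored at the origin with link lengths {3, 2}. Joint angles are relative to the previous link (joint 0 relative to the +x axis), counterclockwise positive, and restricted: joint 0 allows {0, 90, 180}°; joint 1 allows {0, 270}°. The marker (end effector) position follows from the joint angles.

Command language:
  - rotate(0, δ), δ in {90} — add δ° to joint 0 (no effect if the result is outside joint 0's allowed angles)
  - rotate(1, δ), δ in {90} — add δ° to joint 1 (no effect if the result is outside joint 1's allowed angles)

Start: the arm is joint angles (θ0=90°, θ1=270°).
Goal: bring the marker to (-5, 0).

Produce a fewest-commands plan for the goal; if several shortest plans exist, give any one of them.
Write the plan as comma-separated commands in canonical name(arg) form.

rotate(1, 90), rotate(0, 90)

start: joint angles (θ0=90°, θ1=270°)
t=1 rotate(1, 90) ⇒ joint angles (θ0=90°, θ1=0°)
t=2 rotate(0, 90) ⇒ joint angles (θ0=180°, θ1=0°)
minimal: 2 command(s), checked below 2.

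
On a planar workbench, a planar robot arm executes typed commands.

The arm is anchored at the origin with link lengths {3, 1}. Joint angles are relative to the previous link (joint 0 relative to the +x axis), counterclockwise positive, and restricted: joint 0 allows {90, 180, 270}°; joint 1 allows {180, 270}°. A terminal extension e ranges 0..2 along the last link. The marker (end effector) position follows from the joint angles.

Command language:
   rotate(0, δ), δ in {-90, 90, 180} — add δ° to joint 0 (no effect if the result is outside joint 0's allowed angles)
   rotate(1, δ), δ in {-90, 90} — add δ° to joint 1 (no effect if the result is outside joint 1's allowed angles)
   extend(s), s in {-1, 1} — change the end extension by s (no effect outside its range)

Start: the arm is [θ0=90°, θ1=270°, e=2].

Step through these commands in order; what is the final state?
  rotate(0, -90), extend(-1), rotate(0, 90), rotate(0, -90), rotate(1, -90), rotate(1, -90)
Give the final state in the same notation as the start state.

begin: [θ0=90°, θ1=270°, e=2]
[1] after rotate(0, -90): [θ0=90°, θ1=270°, e=2]
[2] after extend(-1): [θ0=90°, θ1=270°, e=1]
[3] after rotate(0, 90): [θ0=180°, θ1=270°, e=1]
[4] after rotate(0, -90): [θ0=90°, θ1=270°, e=1]
[5] after rotate(1, -90): [θ0=90°, θ1=180°, e=1]
[6] after rotate(1, -90): [θ0=90°, θ1=180°, e=1]

[θ0=90°, θ1=180°, e=1]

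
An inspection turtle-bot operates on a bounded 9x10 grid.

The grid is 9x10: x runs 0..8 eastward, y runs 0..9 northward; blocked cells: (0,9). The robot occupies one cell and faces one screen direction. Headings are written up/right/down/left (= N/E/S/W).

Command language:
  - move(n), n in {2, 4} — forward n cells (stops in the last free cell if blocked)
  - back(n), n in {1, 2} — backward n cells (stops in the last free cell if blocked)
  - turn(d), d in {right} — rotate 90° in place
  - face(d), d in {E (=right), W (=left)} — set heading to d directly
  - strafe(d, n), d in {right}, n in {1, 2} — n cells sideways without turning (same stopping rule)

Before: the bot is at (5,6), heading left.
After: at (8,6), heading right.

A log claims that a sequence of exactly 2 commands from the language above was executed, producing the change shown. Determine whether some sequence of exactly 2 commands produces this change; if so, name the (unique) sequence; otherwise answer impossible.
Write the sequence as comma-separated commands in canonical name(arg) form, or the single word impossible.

key: move(4) runs into the grid edge before its full distance
start: at (5,6), heading left
1. face(E) → at (5,6), heading right
2. move(4) → at (8,6), heading right
all 81 alternatives checked — unique.

face(E), move(4)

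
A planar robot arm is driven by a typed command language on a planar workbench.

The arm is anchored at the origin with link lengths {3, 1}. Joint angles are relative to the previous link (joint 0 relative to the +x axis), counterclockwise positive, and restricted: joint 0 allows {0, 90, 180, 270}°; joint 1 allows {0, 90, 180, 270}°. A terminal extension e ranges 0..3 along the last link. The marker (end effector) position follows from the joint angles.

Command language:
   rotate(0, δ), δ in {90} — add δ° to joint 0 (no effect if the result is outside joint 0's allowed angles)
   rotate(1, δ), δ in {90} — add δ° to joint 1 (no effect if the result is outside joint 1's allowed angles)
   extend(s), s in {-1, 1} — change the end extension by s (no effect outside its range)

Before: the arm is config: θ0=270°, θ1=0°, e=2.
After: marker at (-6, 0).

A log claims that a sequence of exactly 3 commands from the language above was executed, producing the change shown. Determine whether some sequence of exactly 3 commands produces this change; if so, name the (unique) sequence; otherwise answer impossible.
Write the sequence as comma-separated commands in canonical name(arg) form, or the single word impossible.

rotate(0, 90), rotate(0, 90), rotate(0, 90)

from: config: θ0=270°, θ1=0°, e=2
step 1 (rotate(0, 90)): config: θ0=0°, θ1=0°, e=2
step 2 (rotate(0, 90)): config: θ0=90°, θ1=0°, e=2
step 3 (rotate(0, 90)): config: θ0=180°, θ1=0°, e=2
no rival 3-sequence matches.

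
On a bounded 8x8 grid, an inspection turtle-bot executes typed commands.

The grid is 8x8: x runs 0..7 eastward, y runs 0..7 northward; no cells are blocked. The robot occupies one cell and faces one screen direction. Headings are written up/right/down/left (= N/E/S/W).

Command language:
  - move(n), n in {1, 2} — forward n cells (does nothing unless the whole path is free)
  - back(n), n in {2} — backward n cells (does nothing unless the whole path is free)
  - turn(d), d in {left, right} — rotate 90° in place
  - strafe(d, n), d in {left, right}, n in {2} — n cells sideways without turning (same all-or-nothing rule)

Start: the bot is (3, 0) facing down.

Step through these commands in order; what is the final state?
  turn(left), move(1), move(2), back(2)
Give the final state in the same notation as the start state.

(4, 0) facing right

from: (3, 0) facing down
1. turn(left) → (3, 0) facing right
2. move(1) → (4, 0) facing right
3. move(2) → (6, 0) facing right
4. back(2) → (4, 0) facing right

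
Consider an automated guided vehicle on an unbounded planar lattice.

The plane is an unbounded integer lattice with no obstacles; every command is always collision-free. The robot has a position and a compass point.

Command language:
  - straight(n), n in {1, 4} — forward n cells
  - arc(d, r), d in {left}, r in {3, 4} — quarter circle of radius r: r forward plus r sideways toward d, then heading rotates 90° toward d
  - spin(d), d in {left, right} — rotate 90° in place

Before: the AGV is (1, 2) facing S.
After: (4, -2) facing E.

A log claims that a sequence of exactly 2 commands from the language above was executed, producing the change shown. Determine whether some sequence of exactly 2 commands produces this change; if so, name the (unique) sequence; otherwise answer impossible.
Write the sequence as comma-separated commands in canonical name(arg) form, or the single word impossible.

key: order matters: swapping straight(1) and arc(left, 3) lands elsewhere
from: (1, 2) facing S
t=1 straight(1) ⇒ (1, 1) facing S
t=2 arc(left, 3) ⇒ (4, -2) facing E
no other 2-command option fits: unique.

straight(1), arc(left, 3)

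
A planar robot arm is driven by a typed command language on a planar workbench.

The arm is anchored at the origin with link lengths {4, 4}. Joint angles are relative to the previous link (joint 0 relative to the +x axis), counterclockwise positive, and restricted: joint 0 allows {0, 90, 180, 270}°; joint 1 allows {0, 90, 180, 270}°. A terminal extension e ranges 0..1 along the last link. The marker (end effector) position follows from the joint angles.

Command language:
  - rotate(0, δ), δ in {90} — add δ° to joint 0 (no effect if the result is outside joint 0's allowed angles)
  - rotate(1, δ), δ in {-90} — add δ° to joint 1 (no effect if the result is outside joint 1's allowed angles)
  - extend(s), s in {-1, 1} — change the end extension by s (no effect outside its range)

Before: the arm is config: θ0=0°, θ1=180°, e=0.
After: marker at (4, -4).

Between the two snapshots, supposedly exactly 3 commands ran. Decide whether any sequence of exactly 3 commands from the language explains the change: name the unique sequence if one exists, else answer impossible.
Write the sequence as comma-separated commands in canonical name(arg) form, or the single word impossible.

initial: config: θ0=0°, θ1=180°, e=0
[1] after rotate(1, -90): config: θ0=0°, θ1=90°, e=0
[2] after rotate(1, -90): config: θ0=0°, θ1=0°, e=0
[3] after rotate(1, -90): config: θ0=0°, θ1=270°, e=0
uniquely the one of 64 3-step routes that fits.

rotate(1, -90), rotate(1, -90), rotate(1, -90)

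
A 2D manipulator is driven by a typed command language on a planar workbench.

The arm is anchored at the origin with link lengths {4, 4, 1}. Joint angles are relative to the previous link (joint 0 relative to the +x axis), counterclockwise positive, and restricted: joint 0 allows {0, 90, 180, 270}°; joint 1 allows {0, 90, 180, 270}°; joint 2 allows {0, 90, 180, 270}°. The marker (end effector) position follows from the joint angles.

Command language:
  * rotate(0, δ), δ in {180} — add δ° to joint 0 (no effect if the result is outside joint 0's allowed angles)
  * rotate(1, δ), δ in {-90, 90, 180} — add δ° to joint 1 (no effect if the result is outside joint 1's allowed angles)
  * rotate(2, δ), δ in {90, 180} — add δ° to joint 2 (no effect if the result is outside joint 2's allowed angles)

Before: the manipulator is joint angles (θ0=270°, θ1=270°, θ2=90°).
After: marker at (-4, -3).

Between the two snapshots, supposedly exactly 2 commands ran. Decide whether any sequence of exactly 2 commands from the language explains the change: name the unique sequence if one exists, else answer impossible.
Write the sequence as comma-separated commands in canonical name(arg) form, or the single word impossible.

rotate(2, 90), rotate(2, 90)

start: joint angles (θ0=270°, θ1=270°, θ2=90°)
step 1 (rotate(2, 90)): joint angles (θ0=270°, θ1=270°, θ2=180°)
step 2 (rotate(2, 90)): joint angles (θ0=270°, θ1=270°, θ2=270°)
uniquely the one of 36 2-step routes that fits.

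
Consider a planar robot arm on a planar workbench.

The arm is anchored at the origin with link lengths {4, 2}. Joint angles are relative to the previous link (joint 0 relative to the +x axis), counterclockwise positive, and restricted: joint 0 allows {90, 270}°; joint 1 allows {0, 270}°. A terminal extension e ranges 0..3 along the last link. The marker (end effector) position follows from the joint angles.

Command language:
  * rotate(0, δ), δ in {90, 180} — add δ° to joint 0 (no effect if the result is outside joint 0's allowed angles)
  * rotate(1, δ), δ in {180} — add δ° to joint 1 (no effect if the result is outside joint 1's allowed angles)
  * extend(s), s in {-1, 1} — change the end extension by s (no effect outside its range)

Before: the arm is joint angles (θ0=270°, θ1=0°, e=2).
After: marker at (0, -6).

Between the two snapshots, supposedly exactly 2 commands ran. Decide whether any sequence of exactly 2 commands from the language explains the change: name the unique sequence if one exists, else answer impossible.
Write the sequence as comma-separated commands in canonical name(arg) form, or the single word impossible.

initial: joint angles (θ0=270°, θ1=0°, e=2)
t=1 extend(-1) ⇒ joint angles (θ0=270°, θ1=0°, e=1)
t=2 extend(-1) ⇒ joint angles (θ0=270°, θ1=0°, e=0)
uniquely the one of 25 2-step routes that fits.

extend(-1), extend(-1)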